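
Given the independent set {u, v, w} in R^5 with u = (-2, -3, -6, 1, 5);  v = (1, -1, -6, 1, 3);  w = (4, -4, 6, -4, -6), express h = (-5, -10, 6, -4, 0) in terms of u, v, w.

Set up the augmented matrix [u | v | w | h] and row-reduce.
Row-reducing the augmented matrix gives the unique coefficients (a₁, a₂, a₃) = (3, -3, 1).

h = 3u - 3v + w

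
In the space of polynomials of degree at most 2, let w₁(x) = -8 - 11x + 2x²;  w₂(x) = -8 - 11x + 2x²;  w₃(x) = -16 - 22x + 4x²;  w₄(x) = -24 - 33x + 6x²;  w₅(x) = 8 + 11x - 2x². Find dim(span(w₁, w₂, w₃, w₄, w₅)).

1

Use coordinates relative to {1, x, x²}.
Apply Gaussian elimination to the matrix whose rows are w₁, w₂, w₃, w₄, w₅.
The echelon form has 1 nonzero row, so the rank is 1.
(With 5 elements in a 3-dimensional space the rank is at most 3.)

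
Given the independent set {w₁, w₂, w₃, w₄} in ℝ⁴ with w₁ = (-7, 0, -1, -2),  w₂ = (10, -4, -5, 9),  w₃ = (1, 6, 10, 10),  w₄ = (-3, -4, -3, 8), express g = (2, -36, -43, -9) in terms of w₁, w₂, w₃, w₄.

g = -4w₁ - w₂ - 4w₃ + 4w₄

Set up the augmented matrix [w₁ | w₂ | w₃ | w₄ | g] and row-reduce.
Back-substitution yields (a₁, …, a₄) = (-4, -1, -4, 4).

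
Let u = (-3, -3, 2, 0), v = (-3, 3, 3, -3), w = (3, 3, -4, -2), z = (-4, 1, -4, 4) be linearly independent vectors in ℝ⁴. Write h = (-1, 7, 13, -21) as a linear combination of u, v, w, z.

Write h = α₁u + … + α₄z and equate components.
Row-reducing the augmented matrix gives the unique coefficients (α₁, …, α₄) = (2, 3, 2, -2).

h = 2u + 3v + 2w - 2z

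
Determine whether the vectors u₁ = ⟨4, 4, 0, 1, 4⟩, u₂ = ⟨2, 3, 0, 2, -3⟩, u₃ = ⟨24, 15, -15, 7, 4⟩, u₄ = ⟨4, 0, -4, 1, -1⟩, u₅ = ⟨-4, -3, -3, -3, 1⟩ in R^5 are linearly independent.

linearly dependent

Row-reduce the matrix whose columns are u₁, u₂, u₃, u₄, u₅.
The reduction yields 4 nonzero rows, so the rank is 4.
Since rank 4 < 5, the set is linearly dependent.
Indeed 3u₁ + 2u₂ - u₃ + 3u₄ + u₅ = 0.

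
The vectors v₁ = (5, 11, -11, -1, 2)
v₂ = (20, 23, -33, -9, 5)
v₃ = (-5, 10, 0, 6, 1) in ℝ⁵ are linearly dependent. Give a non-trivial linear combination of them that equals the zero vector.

Solve the homogeneous system with v₁, v₂, v₃ as columns by row-reducing the coefficient matrix.
A generator of the null space is (3, -1, -1).

3v₁ - v₂ - v₃ = 0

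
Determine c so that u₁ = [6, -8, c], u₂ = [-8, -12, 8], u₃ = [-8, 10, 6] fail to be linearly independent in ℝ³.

c = -49/11

Place the vectors as rows of a 3×3 matrix; dependence ⇔ determinant zero.
The determinant works out to -176*c - 784.
Setting this to zero gives c = -49/11.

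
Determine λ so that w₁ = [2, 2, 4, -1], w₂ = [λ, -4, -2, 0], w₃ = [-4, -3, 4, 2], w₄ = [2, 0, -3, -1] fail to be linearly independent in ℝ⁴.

Dependence holds iff the 4×4 matrix [w₁ w₂ w₃ w₄] is singular.
Expanding, det = 17*λ.
Solving 17*λ = 0 yields λ = 0.

λ = 0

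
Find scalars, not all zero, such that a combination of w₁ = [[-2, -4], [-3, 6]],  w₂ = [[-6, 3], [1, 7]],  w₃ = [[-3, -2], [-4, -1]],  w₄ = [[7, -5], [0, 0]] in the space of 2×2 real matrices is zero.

Pass to coordinate vectors relative to the basis {E₁₁, E₁₂, E₂₁, E₂₂}.
Row-reduce the matrix with w₁, w₂, w₃, w₄ as columns; the null space gives the coefficients.
The free variable yields coefficients (1, -1, -1, -1) (any nonzero multiple also works).

w₁ - w₂ - w₃ - w₄ = 0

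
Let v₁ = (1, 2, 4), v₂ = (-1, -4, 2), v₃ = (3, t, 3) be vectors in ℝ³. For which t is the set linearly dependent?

The vectors are dependent exactly when the determinant of the matrix with rows v₁, v₂, v₃ vanishes.
The determinant works out to 54 - 6*t.
This vanishes exactly when t = 9.

t = 9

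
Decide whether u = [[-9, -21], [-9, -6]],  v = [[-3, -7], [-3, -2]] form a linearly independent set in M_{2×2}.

Take coordinates with respect to the standard basis {E₁₁, E₁₂, E₂₁, E₂₂}.
Place the vectors as rows of a 2×4 matrix and reduce to echelon form.
The reduction yields 1 nonzero row, so the rank is 1.
Since rank 1 < 2, the set is linearly dependent.
Indeed u - 3v = 0.

linearly dependent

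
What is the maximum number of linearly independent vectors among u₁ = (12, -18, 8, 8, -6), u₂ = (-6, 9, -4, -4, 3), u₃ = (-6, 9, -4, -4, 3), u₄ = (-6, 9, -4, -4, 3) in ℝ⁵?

1

Put the 5×4 matrix [u₁|u₂|u₃|u₄] into echelon form.
The echelon form has 1 nonzero row, so the rank is 1.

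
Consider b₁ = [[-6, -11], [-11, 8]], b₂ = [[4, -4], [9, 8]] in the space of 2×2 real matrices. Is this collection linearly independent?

Write each element as a coordinate vector in ℝ⁴ using {E₁₁, E₁₂, E₂₁, E₂₂}.
Row-reduce the matrix whose columns are b₁, b₂.
The reduction yields 2 nonzero rows, so the rank is 2.
Since rank = 2 (the number of vectors), the set is linearly independent.

linearly independent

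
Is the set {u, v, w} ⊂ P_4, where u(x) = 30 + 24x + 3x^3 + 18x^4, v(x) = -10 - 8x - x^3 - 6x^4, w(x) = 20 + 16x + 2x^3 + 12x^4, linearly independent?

linearly dependent

Write each element as a coordinate vector in ℝ⁵ using {1, x, …, x^4}.
Row-reduce the matrix whose columns are u, v, w.
The reduction yields 1 nonzero row, so the rank is 1.
Since rank 1 < 3, the set is linearly dependent.
Indeed u + 3v = 0.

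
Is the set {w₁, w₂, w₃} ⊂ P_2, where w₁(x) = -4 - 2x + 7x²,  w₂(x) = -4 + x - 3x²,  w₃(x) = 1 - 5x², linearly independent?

Write each element as a coordinate vector in ℝ³ using {1, x, x²}.
Form the 3×3 matrix with these as columns; its determinant is 59.
A nonzero determinant means the columns are linearly independent.

linearly independent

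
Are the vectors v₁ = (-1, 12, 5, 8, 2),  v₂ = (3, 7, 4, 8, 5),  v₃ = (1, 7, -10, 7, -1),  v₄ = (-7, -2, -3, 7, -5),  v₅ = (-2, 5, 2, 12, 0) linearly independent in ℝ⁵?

linearly independent

The matrix [v₁|v₂|v₃|v₄|v₅] has determinant -11115.
A nonzero determinant means the columns are linearly independent.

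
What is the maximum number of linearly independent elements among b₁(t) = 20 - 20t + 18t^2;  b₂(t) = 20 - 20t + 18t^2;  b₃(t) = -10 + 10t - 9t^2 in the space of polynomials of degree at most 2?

Use coordinates relative to {1, t, t^2}.
Apply Gaussian elimination to the matrix whose rows are b₁, b₂, b₃.
Exactly 1 pivot survives; hence the rank is 1.

1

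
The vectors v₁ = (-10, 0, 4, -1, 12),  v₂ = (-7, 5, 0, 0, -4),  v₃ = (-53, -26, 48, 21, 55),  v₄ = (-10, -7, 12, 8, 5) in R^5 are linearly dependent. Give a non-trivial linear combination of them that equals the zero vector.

3v₁ - v₂ - v₃ + 3v₄ = 0

Write the vectors as columns of a matrix and find a nonzero vector in its null space.
One solution (up to scaling) is (3, -1, -1, 3).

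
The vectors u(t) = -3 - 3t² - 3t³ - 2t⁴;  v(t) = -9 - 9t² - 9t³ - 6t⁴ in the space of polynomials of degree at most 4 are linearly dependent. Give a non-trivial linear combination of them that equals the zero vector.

Take coordinates with respect to {1, t, …, t⁴}.
Set up α₁u + α₂v = 0 and solve the homogeneous system.
One solution (up to scaling) is (3, -1).

3u - v = 0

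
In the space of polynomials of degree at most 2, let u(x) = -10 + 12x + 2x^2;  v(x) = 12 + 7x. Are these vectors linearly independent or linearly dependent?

linearly independent

Take coordinates with respect to the standard basis {1, x, x^2}.
Place the vectors as rows of a 2×3 matrix and reduce to echelon form.
The reduction yields 2 nonzero rows, so the rank is 2.
Since rank = 2 (the number of vectors), the set is linearly independent.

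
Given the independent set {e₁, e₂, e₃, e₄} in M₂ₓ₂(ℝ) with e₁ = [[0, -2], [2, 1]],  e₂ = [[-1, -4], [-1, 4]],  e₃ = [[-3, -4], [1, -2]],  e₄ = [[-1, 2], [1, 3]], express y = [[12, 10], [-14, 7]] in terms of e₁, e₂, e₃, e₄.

y = -3e₁ + 2e₂ - 4e₃ - 2e₄

Take coordinate vectors relative to {E₁₁, E₁₂, E₂₁, E₂₂}.
Since e₁, e₂, e₃, e₄ are independent, the coefficients expressing y are uniquely determined by a linear system.
Row-reducing the augmented matrix gives the unique coefficients (a₁, …, a₄) = (-3, 2, -4, -2).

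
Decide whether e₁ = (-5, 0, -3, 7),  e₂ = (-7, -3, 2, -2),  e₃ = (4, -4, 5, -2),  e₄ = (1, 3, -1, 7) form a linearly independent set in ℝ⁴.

linearly independent

Place the vectors as rows of a 4×4 matrix and reduce to echelon form.
The reduction yields 4 nonzero rows, so the rank is 4.
Since rank = 4 (the number of vectors), the set is linearly independent.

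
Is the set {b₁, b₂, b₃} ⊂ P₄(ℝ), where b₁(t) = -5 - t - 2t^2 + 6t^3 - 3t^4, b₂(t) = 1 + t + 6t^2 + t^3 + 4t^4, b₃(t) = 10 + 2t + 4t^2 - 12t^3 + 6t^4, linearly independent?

Write each element as a coordinate vector in ℝ⁵ using {1, t, …, t^4}.
Row-reduce the matrix whose columns are b₁, b₂, b₃.
The reduction yields 2 nonzero rows, so the rank is 2.
Since rank 2 < 3, the set is linearly dependent.

linearly dependent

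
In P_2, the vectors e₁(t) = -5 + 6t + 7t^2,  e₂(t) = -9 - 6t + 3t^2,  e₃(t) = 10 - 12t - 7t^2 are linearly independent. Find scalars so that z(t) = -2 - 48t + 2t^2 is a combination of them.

z = 3e₁ + 3e₂ + 4e₃

Work in coordinates with respect to the standard basis {1, t, t^2}.
Write z = a₁e₁ + … + a₃e₃ and equate components.
Back-substitution yields (a₁, a₂, a₃) = (3, 3, 4).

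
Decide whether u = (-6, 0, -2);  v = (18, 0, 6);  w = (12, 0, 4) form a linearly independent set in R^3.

linearly dependent

Row-reduce the matrix whose columns are u, v, w.
The reduction yields 1 nonzero row, so the rank is 1.
Since rank 1 < 3, the set is linearly dependent.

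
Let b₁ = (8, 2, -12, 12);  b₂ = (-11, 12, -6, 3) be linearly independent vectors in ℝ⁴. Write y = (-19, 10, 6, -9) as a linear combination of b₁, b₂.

Write y = a₁b₁ + a₂b₂ and equate components.
Back-substitution yields (a₁, a₂) = (-1, 1).

y = -b₁ + b₂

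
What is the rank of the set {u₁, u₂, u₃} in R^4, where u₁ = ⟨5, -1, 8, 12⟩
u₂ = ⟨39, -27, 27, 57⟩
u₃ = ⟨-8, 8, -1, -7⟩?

rank 2

Row-reduce the 3×4 matrix with these as rows.
The echelon form has 2 nonzero rows, so the rank is 2.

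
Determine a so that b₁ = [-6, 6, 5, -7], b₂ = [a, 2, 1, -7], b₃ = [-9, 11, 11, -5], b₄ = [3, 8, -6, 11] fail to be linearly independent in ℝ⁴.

The set is linearly dependent precisely when det[b₁; b₂; b₃; b₄] = 0.
Expanding, det = -819*a - 2730.
This vanishes exactly when a = -10/3.

a = -10/3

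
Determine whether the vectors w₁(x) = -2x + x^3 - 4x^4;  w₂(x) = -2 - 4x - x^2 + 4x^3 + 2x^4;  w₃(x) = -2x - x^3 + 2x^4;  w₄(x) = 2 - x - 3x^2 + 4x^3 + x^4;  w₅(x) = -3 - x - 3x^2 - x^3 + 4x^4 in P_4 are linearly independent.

linearly independent

Write each element as a coordinate vector in ℝ⁵ using {1, x, …, x^4}.
Form the 5×5 matrix with these as columns; its determinant is -1074.
A nonzero determinant means the columns are linearly independent.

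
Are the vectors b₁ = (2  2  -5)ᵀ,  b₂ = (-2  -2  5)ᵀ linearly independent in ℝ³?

Row-reduce the matrix whose columns are b₁, b₂.
The reduction yields 1 nonzero row, so the rank is 1.
Since rank 1 < 2, the set is linearly dependent.

linearly dependent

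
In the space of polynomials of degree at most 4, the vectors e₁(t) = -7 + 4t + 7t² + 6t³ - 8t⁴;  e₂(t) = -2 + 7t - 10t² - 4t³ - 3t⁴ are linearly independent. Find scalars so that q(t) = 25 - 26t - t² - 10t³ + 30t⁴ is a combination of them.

Work in coordinates with respect to the standard basis {1, t, …, t⁴}.
Solve the system with e₁, e₂ as columns and q as the right-hand side.
The system has the unique solution (a₁, a₂) = (-3, -2).

q = -3e₁ - 2e₂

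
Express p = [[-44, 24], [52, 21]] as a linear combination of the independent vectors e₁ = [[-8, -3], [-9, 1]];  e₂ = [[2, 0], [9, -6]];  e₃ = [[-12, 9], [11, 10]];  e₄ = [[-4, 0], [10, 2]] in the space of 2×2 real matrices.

Identify each element with its coordinate vector in ℝ⁴ via {E₁₁, E₁₂, E₂₁, E₂₂}.
Since e₁, e₂, e₃, e₄ are independent, the coefficients expressing p are uniquely determined by a linear system.
Row-reducing the augmented matrix gives the unique coefficients (a₁, …, a₄) = (1, 2, 3, 1).

p = e₁ + 2e₂ + 3e₃ + e₄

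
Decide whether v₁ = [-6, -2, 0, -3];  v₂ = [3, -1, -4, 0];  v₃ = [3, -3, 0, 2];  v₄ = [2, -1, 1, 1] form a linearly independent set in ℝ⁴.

linearly independent

Form the 4×4 matrix with these as columns; its determinant is -62.
A nonzero determinant means the columns are linearly independent.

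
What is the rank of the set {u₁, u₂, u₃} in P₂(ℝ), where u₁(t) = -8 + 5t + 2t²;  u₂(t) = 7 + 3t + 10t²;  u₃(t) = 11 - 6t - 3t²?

Pass to coordinate vectors with respect to the basis {1, t, t²}.
Row-reduce the 3×3 matrix with these as rows.
Reduction leaves 3 leading entries, giving rank 3.

rank 3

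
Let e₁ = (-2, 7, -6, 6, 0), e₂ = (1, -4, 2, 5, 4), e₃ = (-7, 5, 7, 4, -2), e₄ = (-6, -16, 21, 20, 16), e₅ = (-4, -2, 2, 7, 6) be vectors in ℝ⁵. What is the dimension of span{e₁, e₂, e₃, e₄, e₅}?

Form the matrix with e₁, e₂, e₃, e₄, e₅ as columns and reduce.
The echelon form has 4 nonzero rows, so the rank is 4.

dim = 4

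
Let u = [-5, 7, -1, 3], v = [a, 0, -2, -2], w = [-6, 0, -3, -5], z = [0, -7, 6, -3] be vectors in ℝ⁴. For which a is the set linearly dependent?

The set is linearly dependent precisely when det[u; v; w; z] = 0.
Expanding, det = -175*a - 280.
Setting this to zero gives a = -8/5.

a = -8/5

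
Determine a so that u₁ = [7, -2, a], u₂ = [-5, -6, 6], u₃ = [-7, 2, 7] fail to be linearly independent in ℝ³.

Dependence holds iff the 3×3 matrix [u₁ u₂ u₃] is singular.
Expanding, det = -52*a - 364.
Setting this to zero gives a = -7.

a = -7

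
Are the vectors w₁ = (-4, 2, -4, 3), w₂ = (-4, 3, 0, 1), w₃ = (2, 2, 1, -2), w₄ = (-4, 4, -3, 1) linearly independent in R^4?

linearly independent

Row-reduce the matrix whose columns are w₁, w₂, w₃, w₄.
The reduction yields 4 nonzero rows, so the rank is 4.
Since rank = 4 (the number of vectors), the set is linearly independent.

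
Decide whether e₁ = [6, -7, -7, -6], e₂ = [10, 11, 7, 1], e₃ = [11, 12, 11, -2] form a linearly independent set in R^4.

linearly independent

Row-reduce the matrix whose columns are e₁, e₂, e₃.
The reduction yields 3 nonzero rows, so the rank is 3.
Since rank = 3 (the number of vectors), the set is linearly independent.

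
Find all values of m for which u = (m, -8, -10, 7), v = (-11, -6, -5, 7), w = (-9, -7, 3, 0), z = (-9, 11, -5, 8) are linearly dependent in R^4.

Dependence holds iff the 4×4 matrix [u v w z] is singular.
The determinant works out to -410*m.
Setting this to zero gives m = 0.

m = 0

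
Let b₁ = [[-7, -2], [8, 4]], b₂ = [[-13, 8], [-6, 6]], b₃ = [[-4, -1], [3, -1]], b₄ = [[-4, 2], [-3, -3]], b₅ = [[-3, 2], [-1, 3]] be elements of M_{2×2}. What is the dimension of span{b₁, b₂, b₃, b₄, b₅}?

Use coordinates relative to {E₁₁, E₁₂, E₂₁, E₂₂}.
Form the matrix with b₁, b₂, b₃, b₄, b₅ as columns and reduce.
The echelon form has 3 nonzero rows, so the rank is 3.
(With 5 elements in a 4-dimensional space the rank is at most 4.)

dim = 3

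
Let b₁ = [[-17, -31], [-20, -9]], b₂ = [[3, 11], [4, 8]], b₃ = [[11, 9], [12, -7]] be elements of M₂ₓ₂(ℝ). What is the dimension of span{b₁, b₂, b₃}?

2

Represent each element by its coordinate vector in ℝ⁴.
Apply Gaussian elimination to the matrix whose rows are b₁, b₂, b₃.
Exactly 2 pivots survive; hence the rank is 2.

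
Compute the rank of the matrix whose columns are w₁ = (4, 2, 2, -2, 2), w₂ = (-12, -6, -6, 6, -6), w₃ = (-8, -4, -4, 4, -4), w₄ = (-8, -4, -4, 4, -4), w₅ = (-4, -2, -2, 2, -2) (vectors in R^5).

rank 1

Row-reduce the 5×5 matrix with these as rows.
The echelon form has 1 nonzero row, so the rank is 1.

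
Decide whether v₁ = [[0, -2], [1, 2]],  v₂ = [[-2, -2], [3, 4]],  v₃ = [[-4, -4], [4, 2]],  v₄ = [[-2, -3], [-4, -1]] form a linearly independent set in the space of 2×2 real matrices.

linearly independent

Take coordinates with respect to the standard basis {E₁₁, E₁₂, E₂₁, E₂₂}.
Form the 4×4 matrix with these as columns; its determinant is 132.
A nonzero determinant means the columns are linearly independent.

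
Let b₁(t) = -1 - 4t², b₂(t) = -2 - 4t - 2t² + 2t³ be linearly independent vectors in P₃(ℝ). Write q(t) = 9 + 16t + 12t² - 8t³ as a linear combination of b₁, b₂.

q = -b₁ - 4b₂

Identify each element with its coordinate vector in ℝ⁴ via {1, t, …, t³}.
Solve the system with b₁, b₂ as columns and q as the right-hand side.
Row-reducing the augmented matrix gives the unique coefficients (c₁, c₂) = (-1, -4).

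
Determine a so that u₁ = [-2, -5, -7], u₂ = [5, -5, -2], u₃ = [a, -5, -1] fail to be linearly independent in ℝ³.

a = 32/5

Dependence holds iff the 3×3 matrix [u₁ u₂ u₃] is singular.
Expanding, det = 160 - 25*a.
This vanishes exactly when a = 32/5.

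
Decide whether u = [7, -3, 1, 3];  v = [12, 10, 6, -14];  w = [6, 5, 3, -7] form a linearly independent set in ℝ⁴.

linearly dependent

One vector is a scalar multiple of another, so the set is dependent.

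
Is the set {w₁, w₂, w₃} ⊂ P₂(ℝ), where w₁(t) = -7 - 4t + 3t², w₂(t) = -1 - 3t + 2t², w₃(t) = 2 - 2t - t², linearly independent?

linearly independent

Take coordinates with respect to the standard basis {1, t, t²}.
Form the 3×3 matrix with these as columns; its determinant is -37.
A nonzero determinant means the columns are linearly independent.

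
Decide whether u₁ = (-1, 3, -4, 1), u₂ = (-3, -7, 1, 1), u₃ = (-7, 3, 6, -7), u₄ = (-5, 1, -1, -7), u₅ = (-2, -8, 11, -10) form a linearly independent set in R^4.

There are 5 vectors in a 4-dimensional space, so they cannot be linearly independent.

linearly dependent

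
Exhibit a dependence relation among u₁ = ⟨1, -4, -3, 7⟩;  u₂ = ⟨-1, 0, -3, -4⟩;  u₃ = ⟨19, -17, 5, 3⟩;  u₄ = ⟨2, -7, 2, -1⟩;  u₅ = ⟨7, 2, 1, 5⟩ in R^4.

Write the vectors as columns of a matrix and find a nonzero vector in its null space.
One solution (up to scaling) is (0, 1, -1, 3, 2).

u₂ - u₃ + 3u₄ + 2u₅ = 0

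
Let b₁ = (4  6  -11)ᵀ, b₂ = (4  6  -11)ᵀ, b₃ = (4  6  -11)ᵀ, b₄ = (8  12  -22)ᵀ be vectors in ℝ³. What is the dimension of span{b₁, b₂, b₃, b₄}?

dim = 1

Row-reduce the 4×3 matrix with these as rows.
Reduction leaves 1 leading entry, giving rank 1.
(With 4 elements in a 3-dimensional space the rank is at most 3.)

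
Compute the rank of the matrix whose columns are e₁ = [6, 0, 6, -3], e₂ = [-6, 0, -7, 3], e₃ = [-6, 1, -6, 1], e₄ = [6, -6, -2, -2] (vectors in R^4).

Form the matrix with e₁, e₂, e₃, e₄ as columns and reduce.
Exactly 4 pivots survive; hence the rank is 4.

4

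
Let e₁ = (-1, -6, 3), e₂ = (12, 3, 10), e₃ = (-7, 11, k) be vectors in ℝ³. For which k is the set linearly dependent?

The vectors are dependent exactly when the determinant of the matrix with rows e₁, e₂, e₃ vanishes.
The determinant works out to 69*k + 989.
This vanishes exactly when k = -43/3.

k = -43/3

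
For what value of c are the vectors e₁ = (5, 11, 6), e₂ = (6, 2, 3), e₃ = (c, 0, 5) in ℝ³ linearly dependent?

c = 40/3

Dependence holds iff the 3×3 matrix [e₁ e₂ e₃] is singular.
Expanding, det = 21*c - 280.
Setting this to zero gives c = 40/3.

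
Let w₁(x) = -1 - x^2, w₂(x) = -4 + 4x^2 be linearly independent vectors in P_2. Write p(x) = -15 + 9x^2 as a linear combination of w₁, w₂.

Work in coordinates with respect to the standard basis {1, x, x^2}.
Solve the system with w₁, w₂ as columns and p as the right-hand side.
Row-reducing the augmented matrix gives the unique coefficients (a₁, a₂) = (3, 3).

p = 3w₁ + 3w₂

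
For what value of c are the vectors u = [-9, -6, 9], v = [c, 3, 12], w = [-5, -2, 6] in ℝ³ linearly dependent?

The vectors are dependent exactly when the determinant of the matrix with rows u, v, w vanishes.
The determinant works out to 18*c + 117.
Setting this to zero gives c = -13/2.

c = -13/2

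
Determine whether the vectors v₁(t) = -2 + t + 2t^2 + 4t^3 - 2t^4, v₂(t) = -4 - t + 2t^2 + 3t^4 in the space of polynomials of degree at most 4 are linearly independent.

Take coordinates with respect to the standard basis {1, t, …, t^4}.
Place the vectors as rows of a 2×5 matrix and reduce to echelon form.
The reduction yields 2 nonzero rows, so the rank is 2.
Since rank = 2 (the number of vectors), the set is linearly independent.

linearly independent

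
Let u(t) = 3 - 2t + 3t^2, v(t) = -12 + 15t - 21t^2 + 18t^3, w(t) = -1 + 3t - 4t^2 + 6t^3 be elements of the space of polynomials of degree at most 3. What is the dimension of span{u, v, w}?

Represent each element by its coordinate vector in ℝ⁴.
Form the matrix with u, v, w as columns and reduce.
The echelon form has 2 nonzero rows, so the rank is 2.

dim = 2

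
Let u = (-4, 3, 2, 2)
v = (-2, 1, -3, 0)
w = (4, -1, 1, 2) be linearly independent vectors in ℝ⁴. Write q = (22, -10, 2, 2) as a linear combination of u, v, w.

Since u, v, w are independent, the coefficients expressing q are uniquely determined by a linear system.
The system has the unique solution (c₁, c₂, c₃) = (-2, -1, 3).

q = -2u - v + 3w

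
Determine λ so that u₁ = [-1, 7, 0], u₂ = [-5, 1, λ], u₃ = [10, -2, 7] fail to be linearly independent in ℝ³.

λ = -7/2

Dependence holds iff the 3×3 matrix [u₁ u₂ u₃] is singular.
Expanding, det = 68*λ + 238.
Setting this to zero gives λ = -7/2.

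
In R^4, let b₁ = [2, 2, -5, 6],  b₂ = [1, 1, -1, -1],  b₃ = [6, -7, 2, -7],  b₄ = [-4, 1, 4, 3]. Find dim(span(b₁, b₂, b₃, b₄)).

dim = 4

Apply Gaussian elimination to the matrix whose rows are b₁, b₂, b₃, b₄.
There are 4 pivot columns, so rank = 4.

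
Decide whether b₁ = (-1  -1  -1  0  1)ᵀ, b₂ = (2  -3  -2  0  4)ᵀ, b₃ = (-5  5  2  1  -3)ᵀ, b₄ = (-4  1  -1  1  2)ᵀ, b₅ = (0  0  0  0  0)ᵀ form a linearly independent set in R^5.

One of the vectors is the zero vector, so the set is linearly dependent.

linearly dependent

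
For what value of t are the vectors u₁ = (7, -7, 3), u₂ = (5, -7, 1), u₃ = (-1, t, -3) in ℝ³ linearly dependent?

t = -7/2

The vectors are dependent exactly when the determinant of the matrix with rows u₁, u₂, u₃ vanishes.
Expanding, det = 8*t + 28.
Solving 8*t + 28 = 0 yields t = -7/2.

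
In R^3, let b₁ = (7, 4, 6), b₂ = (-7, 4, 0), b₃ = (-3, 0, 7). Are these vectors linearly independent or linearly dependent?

linearly independent

The matrix [b₁|b₂|b₃] has determinant 464.
A nonzero determinant means the columns are linearly independent.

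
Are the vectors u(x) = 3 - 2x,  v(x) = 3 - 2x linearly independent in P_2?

linearly dependent

Take coordinates with respect to the standard basis {1, x, x^2}.
Two of the vectors are equal, giving an immediate dependence.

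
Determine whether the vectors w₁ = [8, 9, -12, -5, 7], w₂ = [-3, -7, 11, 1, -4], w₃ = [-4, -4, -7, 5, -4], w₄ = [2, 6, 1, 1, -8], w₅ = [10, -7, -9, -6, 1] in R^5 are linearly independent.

linearly independent

Form the 5×5 matrix with these as columns; its determinant is -1632.
A nonzero determinant means the columns are linearly independent.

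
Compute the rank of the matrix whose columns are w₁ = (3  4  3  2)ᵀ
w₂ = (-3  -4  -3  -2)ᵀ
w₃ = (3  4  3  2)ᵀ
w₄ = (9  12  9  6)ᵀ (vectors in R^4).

Apply Gaussian elimination to the matrix whose rows are w₁, w₂, w₃, w₄.
There is 1 pivot column, so rank = 1.

1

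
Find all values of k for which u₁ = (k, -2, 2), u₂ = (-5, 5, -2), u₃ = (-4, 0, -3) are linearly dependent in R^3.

Dependence holds iff the 3×3 matrix [u₁ u₂ u₃] is singular.
Expanding, det = 54 - 15*k.
Solving 54 - 15*k = 0 yields k = 18/5.

k = 18/5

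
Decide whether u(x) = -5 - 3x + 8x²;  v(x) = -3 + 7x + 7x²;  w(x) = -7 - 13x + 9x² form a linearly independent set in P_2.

Take coordinates with respect to the standard basis {1, x, x²}.
Form the 3×3 matrix with these as columns; its determinant is 0.
A zero determinant means the columns are linearly dependent.
Indeed 2u - v - w = 0.

linearly dependent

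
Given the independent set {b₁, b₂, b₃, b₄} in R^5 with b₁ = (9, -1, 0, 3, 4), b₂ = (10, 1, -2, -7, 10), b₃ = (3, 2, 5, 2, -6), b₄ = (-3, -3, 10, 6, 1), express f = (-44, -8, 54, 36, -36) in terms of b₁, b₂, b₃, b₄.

f = -2b₁ - 2b₂ + 2b₃ + 4b₄

Since b₁, b₂, b₃, b₄ are independent, the coefficients expressing f are uniquely determined by a linear system.
Row-reducing the augmented matrix gives the unique coefficients (a₁, …, a₄) = (-2, -2, 2, 4).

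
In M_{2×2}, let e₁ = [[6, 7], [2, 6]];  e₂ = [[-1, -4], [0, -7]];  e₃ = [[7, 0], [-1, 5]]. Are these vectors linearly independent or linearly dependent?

linearly independent

Write each element as a coordinate vector in ℝ⁴ using {E₁₁, E₁₂, E₂₁, E₂₂}.
Row-reduce the matrix whose columns are e₁, e₂, e₃.
The reduction yields 3 nonzero rows, so the rank is 3.
Since rank = 3 (the number of vectors), the set is linearly independent.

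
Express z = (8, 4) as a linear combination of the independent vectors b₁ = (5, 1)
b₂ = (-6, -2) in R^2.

z = -2b₁ - 3b₂

Set up the augmented matrix [b₁ | b₂ | z] and row-reduce.
Back-substitution yields (α₁, α₂) = (-2, -3).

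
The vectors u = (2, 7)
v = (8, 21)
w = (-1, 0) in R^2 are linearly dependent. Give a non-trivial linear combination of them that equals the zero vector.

Write the vectors as columns of a matrix and find a nonzero vector in its null space.
One solution (up to scaling) is (3, -1, -2).

3u - v - 2w = 0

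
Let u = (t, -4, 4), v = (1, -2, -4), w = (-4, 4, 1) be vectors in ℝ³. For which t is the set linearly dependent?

t = 38/7

Dependence holds iff the 3×3 matrix [u v w] is singular.
Expanding, det = 14*t - 76.
This vanishes exactly when t = 38/7.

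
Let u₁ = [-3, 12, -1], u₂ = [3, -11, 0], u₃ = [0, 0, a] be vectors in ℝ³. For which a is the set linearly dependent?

a = 0

The vectors are dependent exactly when the determinant of the matrix with rows u₁, u₂, u₃ vanishes.
The determinant works out to -3*a.
This vanishes exactly when a = 0.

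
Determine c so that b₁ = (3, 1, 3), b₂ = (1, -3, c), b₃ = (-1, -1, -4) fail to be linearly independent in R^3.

c = -14

The vectors are dependent exactly when the determinant of the matrix with rows b₁, b₂, b₃ vanishes.
The determinant works out to 2*c + 28.
This vanishes exactly when c = -14.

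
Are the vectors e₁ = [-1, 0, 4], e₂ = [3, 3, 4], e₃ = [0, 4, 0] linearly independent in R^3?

linearly independent

Row-reduce the matrix whose columns are e₁, e₂, e₃.
The reduction yields 3 nonzero rows, so the rank is 3.
Since rank = 3 (the number of vectors), the set is linearly independent.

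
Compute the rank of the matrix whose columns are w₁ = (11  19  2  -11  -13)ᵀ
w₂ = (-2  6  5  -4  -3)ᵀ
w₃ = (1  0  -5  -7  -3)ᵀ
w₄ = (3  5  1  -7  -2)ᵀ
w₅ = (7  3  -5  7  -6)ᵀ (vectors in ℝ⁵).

Apply Gaussian elimination to the matrix whose rows are w₁, w₂, w₃, w₄, w₅.
There are 4 pivot columns, so rank = 4.

rank 4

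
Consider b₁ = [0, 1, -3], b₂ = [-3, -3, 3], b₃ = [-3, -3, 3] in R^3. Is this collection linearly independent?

linearly dependent

Two of the vectors are equal, giving an immediate dependence.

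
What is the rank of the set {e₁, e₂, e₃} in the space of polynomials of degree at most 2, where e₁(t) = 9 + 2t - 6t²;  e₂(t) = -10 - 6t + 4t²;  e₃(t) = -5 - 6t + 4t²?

Use coordinates relative to {1, t, t²}.
Form the matrix with e₁, e₂, e₃ as columns and reduce.
There are 3 pivot columns, so rank = 3.

rank 3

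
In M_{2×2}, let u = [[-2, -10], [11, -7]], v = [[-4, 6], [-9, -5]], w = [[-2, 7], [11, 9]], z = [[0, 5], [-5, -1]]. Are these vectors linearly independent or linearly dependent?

linearly independent

Write each element as a coordinate vector in ℝ⁴ using {E₁₁, E₁₂, E₂₁, E₂₂}.
Form the 4×4 matrix with these as columns; its determinant is 3384.
A nonzero determinant means the columns are linearly independent.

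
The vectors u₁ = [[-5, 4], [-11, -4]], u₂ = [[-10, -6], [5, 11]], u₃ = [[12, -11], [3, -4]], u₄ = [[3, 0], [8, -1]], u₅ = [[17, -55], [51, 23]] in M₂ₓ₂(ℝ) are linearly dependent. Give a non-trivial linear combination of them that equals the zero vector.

Write each element as a vector in ℝ⁴ using {E₁₁, E₁₂, E₂₁, E₂₂}.
Solve the homogeneous system with u₁, u₂, u₃, u₄, u₅ as columns by row-reducing the coefficient matrix.
A generator of the null space is (1, -3, -3, -2, 1).

u₁ - 3u₂ - 3u₃ - 2u₄ + u₅ = 0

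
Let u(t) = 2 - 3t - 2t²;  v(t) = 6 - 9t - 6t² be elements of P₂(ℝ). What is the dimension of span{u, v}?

1

Represent each element by its coordinate vector in ℝ³.
Form the matrix with u, v as columns and reduce.
There is 1 pivot column, so rank = 1.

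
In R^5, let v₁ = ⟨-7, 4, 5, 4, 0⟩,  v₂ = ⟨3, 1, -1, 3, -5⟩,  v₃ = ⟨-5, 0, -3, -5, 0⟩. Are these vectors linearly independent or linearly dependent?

linearly independent

Row-reduce the matrix whose columns are v₁, v₂, v₃.
The reduction yields 3 nonzero rows, so the rank is 3.
Since rank = 3 (the number of vectors), the set is linearly independent.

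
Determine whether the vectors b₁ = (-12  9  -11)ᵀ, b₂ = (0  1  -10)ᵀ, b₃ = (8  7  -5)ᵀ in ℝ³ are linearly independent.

Form the 3×3 matrix with these as columns; its determinant is -1412.
A nonzero determinant means the columns are linearly independent.

linearly independent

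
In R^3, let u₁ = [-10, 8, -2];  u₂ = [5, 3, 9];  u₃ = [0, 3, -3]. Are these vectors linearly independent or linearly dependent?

Form the 3×3 matrix with these as columns; its determinant is 450.
A nonzero determinant means the columns are linearly independent.

linearly independent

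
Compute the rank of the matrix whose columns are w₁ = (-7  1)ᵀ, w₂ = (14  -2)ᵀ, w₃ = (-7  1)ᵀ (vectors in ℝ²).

rank 1

Apply Gaussian elimination to the matrix whose rows are w₁, w₂, w₃.
The echelon form has 1 nonzero row, so the rank is 1.
(With 3 elements in a 2-dimensional space the rank is at most 2.)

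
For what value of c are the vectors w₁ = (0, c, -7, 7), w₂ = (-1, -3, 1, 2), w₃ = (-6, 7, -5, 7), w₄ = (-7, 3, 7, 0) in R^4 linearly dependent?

c = -17/11

Dependence holds iff the 4×4 matrix [w₁ w₂ w₃ w₄] is singular.
Expanding, det = 154*c + 238.
This vanishes exactly when c = -17/11.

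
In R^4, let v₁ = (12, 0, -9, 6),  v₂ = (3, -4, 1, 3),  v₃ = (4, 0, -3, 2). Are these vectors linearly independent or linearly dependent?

One vector is a scalar multiple of another, so the set is dependent.

linearly dependent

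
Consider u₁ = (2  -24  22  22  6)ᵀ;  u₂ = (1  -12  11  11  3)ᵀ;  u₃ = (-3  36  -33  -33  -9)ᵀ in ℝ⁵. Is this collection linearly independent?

Row-reduce the matrix whose columns are u₁, u₂, u₃.
The reduction yields 1 nonzero row, so the rank is 1.
Since rank 1 < 3, the set is linearly dependent.
Indeed u₁ - 2u₂ = 0.

linearly dependent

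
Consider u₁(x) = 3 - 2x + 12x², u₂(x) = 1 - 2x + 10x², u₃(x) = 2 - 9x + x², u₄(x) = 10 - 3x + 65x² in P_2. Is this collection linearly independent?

linearly dependent

Take coordinates with respect to the standard basis {1, x, x²}.
There are 4 vectors in a 3-dimensional space, so they cannot be linearly independent.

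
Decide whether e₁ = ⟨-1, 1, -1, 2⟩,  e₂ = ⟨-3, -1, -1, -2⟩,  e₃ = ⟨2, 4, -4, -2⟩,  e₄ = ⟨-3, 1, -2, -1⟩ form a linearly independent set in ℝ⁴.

The matrix [e₁|e₂|e₃|e₄] has determinant 36.
A nonzero determinant means the columns are linearly independent.

linearly independent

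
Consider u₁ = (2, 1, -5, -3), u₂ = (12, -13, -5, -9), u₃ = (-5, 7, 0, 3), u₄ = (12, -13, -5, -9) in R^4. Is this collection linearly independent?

Place the vectors as rows of a 4×4 matrix and reduce to echelon form.
The reduction yields 2 nonzero rows, so the rank is 2.
Since rank 2 < 4, the set is linearly dependent.
Indeed u₁ - u₂ - 2u₃ = 0.

linearly dependent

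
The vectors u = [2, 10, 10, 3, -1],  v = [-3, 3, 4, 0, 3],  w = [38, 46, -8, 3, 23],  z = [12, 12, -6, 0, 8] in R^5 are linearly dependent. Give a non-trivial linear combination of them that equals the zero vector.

Row-reduce the matrix with u, v, w, z as columns; the null space gives the coefficients.
The free variable yields coefficients (1, 0, -1, 3) (any nonzero multiple also works).

u - w + 3z = 0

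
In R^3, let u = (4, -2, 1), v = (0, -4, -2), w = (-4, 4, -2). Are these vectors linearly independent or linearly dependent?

linearly independent

Place the vectors as rows of a 3×3 matrix and reduce to echelon form.
The reduction yields 3 nonzero rows, so the rank is 3.
Since rank = 3 (the number of vectors), the set is linearly independent.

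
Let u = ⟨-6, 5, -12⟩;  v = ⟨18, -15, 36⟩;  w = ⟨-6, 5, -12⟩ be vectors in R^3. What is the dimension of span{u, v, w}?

Apply Gaussian elimination to the matrix whose rows are u, v, w.
Exactly 1 pivot survives; hence the rank is 1.

dim = 1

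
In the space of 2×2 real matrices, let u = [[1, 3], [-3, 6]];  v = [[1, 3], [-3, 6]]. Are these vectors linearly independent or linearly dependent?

Take coordinates with respect to the standard basis {E₁₁, E₁₂, E₂₁, E₂₂}.
Two of the vectors are equal, giving an immediate dependence.

linearly dependent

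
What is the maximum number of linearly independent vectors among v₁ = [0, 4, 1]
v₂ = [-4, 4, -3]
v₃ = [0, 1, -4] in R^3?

3

Apply Gaussian elimination to the matrix whose rows are v₁, v₂, v₃.
There are 3 pivot columns, so rank = 3.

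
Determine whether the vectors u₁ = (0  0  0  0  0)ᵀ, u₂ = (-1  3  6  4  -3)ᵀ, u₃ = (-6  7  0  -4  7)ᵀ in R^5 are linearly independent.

linearly dependent

One of the vectors is the zero vector, so the set is linearly dependent.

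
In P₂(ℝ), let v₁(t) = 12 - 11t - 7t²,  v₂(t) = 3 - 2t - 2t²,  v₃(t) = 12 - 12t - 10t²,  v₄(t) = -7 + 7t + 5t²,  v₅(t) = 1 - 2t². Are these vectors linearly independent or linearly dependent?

linearly dependent

Write each element as a coordinate vector in ℝ³ using {1, t, t²}.
There are 5 vectors in a 3-dimensional space, so they cannot be linearly independent.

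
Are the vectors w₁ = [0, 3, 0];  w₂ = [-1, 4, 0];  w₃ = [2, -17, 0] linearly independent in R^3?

The matrix [w₁|w₂|w₃] has determinant 0.
A zero determinant means the columns are linearly dependent.
Indeed 3w₁ + 2w₂ + w₃ = 0.

linearly dependent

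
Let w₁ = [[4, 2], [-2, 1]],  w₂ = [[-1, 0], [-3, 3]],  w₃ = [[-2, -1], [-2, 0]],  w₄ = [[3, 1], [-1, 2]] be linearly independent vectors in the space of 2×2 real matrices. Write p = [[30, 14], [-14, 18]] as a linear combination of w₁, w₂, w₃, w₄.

Identify each element with its coordinate vector in ℝ⁴ via {E₁₁, E₁₂, E₂₁, E₂₂}.
Set up the augmented matrix [w₁ | w₂ | w₃ | w₄ | p] and row-reduce.
The system has the unique solution (α₁, …, α₄) = (4, 2, -2, 4).

p = 4w₁ + 2w₂ - 2w₃ + 4w₄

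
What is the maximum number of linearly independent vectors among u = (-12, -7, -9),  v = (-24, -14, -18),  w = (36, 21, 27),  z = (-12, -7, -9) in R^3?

Put the 3×4 matrix [u|v|w|z] into echelon form.
The echelon form has 1 nonzero row, so the rank is 1.
(With 4 elements in a 3-dimensional space the rank is at most 3.)

1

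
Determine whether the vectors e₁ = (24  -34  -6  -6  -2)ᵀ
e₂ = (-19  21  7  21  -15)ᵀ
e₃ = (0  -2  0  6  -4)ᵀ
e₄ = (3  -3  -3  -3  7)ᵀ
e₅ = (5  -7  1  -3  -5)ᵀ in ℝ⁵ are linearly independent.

linearly dependent

Row-reduce the matrix whose columns are e₁, e₂, e₃, e₄, e₅.
The reduction yields 3 nonzero rows, so the rank is 3.
Since rank 3 < 5, the set is linearly dependent.
Indeed 2e₁ + 3e₂ - 7e₃ + 3e₄ = 0.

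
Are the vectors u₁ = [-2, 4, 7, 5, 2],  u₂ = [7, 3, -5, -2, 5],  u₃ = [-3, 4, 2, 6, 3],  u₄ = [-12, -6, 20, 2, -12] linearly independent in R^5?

Place the vectors as rows of a 4×5 matrix and reduce to echelon form.
The reduction yields 3 nonzero rows, so the rank is 3.
Since rank 3 < 4, the set is linearly dependent.

linearly dependent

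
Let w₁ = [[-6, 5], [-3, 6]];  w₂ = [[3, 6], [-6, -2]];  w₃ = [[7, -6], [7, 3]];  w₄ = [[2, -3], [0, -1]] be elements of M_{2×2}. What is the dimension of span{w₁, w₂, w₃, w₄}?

4

Pass to coordinate vectors with respect to the basis {E₁₁, E₁₂, E₂₁, E₂₂}.
Form the matrix with w₁, w₂, w₃, w₄ as columns and reduce.
Reduction leaves 4 leading entries, giving rank 4.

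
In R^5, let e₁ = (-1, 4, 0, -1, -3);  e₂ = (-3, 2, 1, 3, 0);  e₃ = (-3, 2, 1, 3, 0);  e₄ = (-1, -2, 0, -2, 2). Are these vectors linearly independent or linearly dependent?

linearly dependent

Two of the vectors are equal, giving an immediate dependence.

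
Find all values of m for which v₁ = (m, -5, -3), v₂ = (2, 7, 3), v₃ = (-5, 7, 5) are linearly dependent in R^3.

m = 11/7

The vectors are dependent exactly when the determinant of the matrix with rows v₁, v₂, v₃ vanishes.
Expanding, det = 14*m - 22.
Solving 14*m - 22 = 0 yields m = 11/7.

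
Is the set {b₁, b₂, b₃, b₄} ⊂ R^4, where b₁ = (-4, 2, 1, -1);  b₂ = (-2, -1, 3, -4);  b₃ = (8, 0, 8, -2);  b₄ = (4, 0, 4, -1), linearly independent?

linearly dependent

One vector is a scalar multiple of another, so the set is dependent.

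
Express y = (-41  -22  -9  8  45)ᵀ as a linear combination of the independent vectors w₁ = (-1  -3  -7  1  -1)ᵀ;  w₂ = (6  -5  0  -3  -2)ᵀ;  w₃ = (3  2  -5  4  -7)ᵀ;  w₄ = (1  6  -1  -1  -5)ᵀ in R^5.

y = 4w₁ - 4w₂ - 3w₃ - 4w₄

Since w₁, w₂, w₃, w₄ are independent, the coefficients expressing y are uniquely determined by a linear system.
Row-reducing the augmented matrix gives the unique coefficients (c₁, …, c₄) = (4, -4, -3, -4).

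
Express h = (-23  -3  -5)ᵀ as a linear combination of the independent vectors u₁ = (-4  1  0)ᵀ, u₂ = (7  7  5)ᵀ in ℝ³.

h = 4u₁ - u₂

Set up the augmented matrix [u₁ | u₂ | h] and row-reduce.
The system has the unique solution (α₁, α₂) = (4, -1).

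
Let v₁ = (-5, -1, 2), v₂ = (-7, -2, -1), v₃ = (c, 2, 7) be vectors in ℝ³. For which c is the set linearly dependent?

c = 17/5

Dependence holds iff the 3×3 matrix [v₁ v₂ v₃] is singular.
The determinant works out to 5*c - 17.
Solving 5*c - 17 = 0 yields c = 17/5.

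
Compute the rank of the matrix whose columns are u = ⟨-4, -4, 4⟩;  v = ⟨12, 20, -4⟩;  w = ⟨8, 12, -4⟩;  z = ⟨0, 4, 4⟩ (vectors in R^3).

Apply Gaussian elimination to the matrix whose rows are u, v, w, z.
The echelon form has 2 nonzero rows, so the rank is 2.
(With 4 elements in a 3-dimensional space the rank is at most 3.)

2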